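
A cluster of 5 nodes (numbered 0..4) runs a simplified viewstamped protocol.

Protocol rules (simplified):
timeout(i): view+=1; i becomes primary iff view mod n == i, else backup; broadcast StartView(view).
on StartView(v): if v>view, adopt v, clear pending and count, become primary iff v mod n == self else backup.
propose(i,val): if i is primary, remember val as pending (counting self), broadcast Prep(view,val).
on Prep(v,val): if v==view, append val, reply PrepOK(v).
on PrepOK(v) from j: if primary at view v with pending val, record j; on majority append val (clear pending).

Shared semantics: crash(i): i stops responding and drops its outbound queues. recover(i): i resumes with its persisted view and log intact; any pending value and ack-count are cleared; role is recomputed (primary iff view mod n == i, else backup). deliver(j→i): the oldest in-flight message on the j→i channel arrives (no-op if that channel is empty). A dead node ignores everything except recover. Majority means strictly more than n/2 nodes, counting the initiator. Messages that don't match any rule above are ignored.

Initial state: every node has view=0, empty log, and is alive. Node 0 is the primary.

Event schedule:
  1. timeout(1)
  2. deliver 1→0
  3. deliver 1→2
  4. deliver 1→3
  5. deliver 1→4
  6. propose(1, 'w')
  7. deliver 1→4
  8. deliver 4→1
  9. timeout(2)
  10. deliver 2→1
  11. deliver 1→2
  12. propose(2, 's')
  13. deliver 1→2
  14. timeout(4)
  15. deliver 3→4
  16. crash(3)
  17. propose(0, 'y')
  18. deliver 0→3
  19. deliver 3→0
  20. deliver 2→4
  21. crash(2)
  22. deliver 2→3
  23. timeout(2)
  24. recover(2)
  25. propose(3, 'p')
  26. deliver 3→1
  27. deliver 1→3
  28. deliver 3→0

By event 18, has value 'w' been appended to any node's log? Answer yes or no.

yes

e1 timeout(1): 1[prim,v=1,-]
e2 deliver 1→0: 0[back,v=1,-]
e3 deliver 1→2: 2[back,v=1,-]
e4 deliver 1→3: 3[back,v=1,-]
e5 deliver 1→4: 4[back,v=1,-]
e6 propose(1,'w'): ·
e7 deliver 1→4: 4[back,v=1,w]
e8 deliver 4→1: ·
e9 timeout(2): 2[prim,v=2,-]
e10 deliver 2→1: 1[back,v=2,-]
e11 deliver 1→2: ·
e12 propose(2,'s'): ·
e13 deliver 1→2: ·
e14 timeout(4): 4[back,v=2,w]
e15 deliver 3→4: ·
e16 crash(3): 3[✗back,v=1,-]
e17 propose(0,'y'): ·
e18 deliver 0→3: ·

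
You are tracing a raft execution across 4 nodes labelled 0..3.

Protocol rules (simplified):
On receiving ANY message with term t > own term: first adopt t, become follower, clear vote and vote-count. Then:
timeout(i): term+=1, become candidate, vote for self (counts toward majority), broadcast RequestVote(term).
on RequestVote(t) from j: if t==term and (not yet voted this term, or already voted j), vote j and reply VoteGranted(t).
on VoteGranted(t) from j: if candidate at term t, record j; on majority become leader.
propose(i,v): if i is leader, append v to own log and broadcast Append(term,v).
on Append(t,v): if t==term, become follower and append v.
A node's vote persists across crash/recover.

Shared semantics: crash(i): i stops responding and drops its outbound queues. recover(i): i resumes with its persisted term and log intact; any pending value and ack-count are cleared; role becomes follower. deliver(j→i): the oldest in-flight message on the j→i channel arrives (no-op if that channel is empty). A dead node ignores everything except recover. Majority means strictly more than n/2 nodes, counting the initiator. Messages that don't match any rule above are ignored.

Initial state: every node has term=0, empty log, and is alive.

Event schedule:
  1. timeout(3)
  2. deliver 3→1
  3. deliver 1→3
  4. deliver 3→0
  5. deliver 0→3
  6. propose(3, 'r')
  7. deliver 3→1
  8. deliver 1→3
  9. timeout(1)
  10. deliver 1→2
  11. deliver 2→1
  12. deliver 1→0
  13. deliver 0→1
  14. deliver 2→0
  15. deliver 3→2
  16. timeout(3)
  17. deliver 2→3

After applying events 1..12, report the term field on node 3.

1

e1 timeout(3): 3[cand,t=1,-]
e2 deliver 3→1: 1[foll,t=1,-]
e3 deliver 1→3: ·
e4 deliver 3→0: 0[foll,t=1,-]
e5 deliver 0→3: 3[lead,t=1,-]
e6 propose(3,'r'): 3[lead,t=1,r]
e7 deliver 3→1: 1[foll,t=1,r]
e8 deliver 1→3: ·
e9 timeout(1): 1[cand,t=2,r]
e10 deliver 1→2: 2[foll,t=2,-]
e11 deliver 2→1: ·
e12 deliver 1→0: 0[foll,t=2,-]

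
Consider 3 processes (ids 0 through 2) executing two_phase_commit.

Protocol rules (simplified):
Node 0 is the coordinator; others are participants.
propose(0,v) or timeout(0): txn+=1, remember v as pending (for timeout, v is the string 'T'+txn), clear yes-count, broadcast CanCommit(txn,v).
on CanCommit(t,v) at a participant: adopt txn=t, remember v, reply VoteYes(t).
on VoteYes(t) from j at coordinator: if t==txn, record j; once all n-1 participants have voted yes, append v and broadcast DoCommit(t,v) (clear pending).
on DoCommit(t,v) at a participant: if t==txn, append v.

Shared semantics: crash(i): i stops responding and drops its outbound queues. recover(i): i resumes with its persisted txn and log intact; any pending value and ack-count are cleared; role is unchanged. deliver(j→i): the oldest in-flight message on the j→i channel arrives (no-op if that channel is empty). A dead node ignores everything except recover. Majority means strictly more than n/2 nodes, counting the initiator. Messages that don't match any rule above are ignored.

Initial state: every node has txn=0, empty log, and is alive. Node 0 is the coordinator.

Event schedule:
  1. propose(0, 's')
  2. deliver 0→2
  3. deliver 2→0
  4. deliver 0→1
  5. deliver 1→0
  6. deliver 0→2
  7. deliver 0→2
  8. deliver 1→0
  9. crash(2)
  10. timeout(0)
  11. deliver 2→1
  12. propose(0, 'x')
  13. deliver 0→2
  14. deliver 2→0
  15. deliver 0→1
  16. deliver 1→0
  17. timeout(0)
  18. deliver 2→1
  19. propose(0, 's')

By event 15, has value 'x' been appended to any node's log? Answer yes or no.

after 1 — propose(0,'s'): n0:coor/t1/[-]
after 2 — deliver 0→2: n2:part/t1/[-]
after 3 — deliver 2→0: ·
after 4 — deliver 0→1: n1:part/t1/[-]
after 5 — deliver 1→0: n0:coor/t1/[s]
after 6 — deliver 0→2: n2:part/t1/[s]
after 7 — deliver 0→2: ·
after 8 — deliver 1→0: ·
after 9 — crash(2): n2:✗part/t1/[s]
after 10 — timeout(0): n0:coor/t2/[s]
after 11 — deliver 2→1: ·
after 12 — propose(0,'x'): n0:coor/t3/[s]
after 13 — deliver 0→2: ·
after 14 — deliver 2→0: ·
after 15 — deliver 0→1: n1:part/t1/[s]

no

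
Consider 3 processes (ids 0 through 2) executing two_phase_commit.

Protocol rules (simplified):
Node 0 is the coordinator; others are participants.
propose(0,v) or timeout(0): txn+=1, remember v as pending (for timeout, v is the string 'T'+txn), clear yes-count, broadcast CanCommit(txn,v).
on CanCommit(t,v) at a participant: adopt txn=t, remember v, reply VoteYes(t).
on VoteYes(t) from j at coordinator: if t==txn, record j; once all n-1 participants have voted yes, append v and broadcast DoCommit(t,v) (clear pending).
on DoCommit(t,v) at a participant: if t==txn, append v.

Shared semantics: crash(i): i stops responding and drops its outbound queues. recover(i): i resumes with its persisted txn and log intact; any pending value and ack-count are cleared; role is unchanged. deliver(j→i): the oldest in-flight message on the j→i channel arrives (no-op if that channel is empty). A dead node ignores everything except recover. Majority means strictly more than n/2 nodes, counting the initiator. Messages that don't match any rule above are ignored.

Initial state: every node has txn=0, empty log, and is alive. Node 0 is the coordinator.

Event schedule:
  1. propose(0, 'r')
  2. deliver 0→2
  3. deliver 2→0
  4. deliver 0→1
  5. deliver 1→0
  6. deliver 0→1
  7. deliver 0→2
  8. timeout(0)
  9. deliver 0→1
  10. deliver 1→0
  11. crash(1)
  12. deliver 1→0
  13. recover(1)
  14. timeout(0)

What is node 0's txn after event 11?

step 1 propose(0,'r'): 0={coor,t=1,log=-}
step 2 deliver 0→2: 2={part,t=1,log=-}
step 3 deliver 2→0: —
step 4 deliver 0→1: 1={part,t=1,log=-}
step 5 deliver 1→0: 0={coor,t=1,log=r}
step 6 deliver 0→1: 1={part,t=1,log=r}
step 7 deliver 0→2: 2={part,t=1,log=r}
step 8 timeout(0): 0={coor,t=2,log=r}
step 9 deliver 0→1: 1={part,t=2,log=r}
step 10 deliver 1→0: —
step 11 crash(1): 1={✗part,t=2,log=r}

2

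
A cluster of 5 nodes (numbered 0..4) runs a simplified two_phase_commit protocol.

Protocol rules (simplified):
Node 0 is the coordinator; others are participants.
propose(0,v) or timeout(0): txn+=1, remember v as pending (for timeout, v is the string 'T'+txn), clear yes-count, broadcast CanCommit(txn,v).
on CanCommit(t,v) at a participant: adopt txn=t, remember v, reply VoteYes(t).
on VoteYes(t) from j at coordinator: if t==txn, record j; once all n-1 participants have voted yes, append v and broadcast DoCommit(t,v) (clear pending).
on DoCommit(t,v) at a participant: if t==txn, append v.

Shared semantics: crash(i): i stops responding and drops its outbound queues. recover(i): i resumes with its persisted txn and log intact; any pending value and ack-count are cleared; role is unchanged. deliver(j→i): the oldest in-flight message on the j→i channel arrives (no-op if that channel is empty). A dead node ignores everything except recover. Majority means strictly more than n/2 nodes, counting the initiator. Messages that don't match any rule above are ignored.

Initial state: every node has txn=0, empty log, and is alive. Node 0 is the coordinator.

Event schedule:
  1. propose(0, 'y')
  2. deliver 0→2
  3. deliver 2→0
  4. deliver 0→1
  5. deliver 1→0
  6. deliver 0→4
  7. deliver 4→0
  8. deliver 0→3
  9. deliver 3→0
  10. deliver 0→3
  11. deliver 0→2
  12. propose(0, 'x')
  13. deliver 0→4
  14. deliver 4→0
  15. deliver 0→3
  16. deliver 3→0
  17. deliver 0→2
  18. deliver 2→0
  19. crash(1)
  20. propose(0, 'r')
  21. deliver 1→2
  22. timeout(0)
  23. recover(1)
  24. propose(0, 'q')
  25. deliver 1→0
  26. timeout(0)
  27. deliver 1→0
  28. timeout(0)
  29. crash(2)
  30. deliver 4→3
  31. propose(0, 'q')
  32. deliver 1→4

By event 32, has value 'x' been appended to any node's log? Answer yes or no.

e1 propose(0,'y'): 0[coor,t=1,-]
e2 deliver 0→2: 2[part,t=1,-]
e3 deliver 2→0: ·
e4 deliver 0→1: 1[part,t=1,-]
e5 deliver 1→0: ·
e6 deliver 0→4: 4[part,t=1,-]
e7 deliver 4→0: ·
e8 deliver 0→3: 3[part,t=1,-]
e9 deliver 3→0: 0[coor,t=1,y]
e10 deliver 0→3: 3[part,t=1,y]
e11 deliver 0→2: 2[part,t=1,y]
e12 propose(0,'x'): 0[coor,t=2,y]
e13 deliver 0→4: 4[part,t=1,y]
e14 deliver 4→0: ·
e15 deliver 0→3: 3[part,t=2,y]
e16 deliver 3→0: ·
e17 deliver 0→2: 2[part,t=2,y]
e18 deliver 2→0: ·
e19 crash(1): 1[✗part,t=1,-]
e20 propose(0,'r'): 0[coor,t=3,y]
e21 deliver 1→2: ·
e22 timeout(0): 0[coor,t=4,y]
e23 recover(1): 1[part,t=1,-]
e24 propose(0,'q'): 0[coor,t=5,y]
e25 deliver 1→0: ·
e26 timeout(0): 0[coor,t=6,y]
e27 deliver 1→0: ·
e28 timeout(0): 0[coor,t=7,y]
e29 crash(2): 2[✗part,t=2,y]
e30 deliver 4→3: ·
e31 propose(0,'q'): 0[coor,t=8,y]
e32 deliver 1→4: ·

no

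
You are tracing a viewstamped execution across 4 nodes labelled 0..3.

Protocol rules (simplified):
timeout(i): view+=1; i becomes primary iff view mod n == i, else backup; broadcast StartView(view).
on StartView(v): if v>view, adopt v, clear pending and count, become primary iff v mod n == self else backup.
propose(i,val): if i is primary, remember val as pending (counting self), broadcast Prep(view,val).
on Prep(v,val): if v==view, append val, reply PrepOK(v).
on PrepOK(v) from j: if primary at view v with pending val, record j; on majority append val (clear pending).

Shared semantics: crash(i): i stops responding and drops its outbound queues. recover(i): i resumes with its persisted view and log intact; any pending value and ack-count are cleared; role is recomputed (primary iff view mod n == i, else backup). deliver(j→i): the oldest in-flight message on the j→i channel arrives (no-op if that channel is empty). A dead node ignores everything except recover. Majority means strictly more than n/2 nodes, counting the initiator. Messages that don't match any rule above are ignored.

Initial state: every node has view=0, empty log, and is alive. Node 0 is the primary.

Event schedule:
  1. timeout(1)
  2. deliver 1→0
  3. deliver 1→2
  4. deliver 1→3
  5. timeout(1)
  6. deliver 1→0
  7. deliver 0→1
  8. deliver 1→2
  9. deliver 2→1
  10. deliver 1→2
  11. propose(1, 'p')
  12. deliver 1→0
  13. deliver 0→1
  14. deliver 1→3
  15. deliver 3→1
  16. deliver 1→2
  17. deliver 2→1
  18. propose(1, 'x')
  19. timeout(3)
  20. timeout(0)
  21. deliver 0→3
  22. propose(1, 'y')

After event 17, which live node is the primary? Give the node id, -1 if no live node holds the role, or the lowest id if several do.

2

after 1 — timeout(1): n1:prim/v1/[-]
after 2 — deliver 1→0: n0:back/v1/[-]
after 3 — deliver 1→2: n2:back/v1/[-]
after 4 — deliver 1→3: n3:back/v1/[-]
after 5 — timeout(1): n1:back/v2/[-]
after 6 — deliver 1→0: n0:back/v2/[-]
after 7 — deliver 0→1: ·
after 8 — deliver 1→2: n2:prim/v2/[-]
after 9 — deliver 2→1: ·
after 10 — deliver 1→2: ·
after 11 — propose(1,'p'): ·
after 12 — deliver 1→0: ·
after 13 — deliver 0→1: ·
after 14 — deliver 1→3: n3:back/v2/[-]
after 15 — deliver 3→1: ·
after 16 — deliver 1→2: ·
after 17 — deliver 2→1: ·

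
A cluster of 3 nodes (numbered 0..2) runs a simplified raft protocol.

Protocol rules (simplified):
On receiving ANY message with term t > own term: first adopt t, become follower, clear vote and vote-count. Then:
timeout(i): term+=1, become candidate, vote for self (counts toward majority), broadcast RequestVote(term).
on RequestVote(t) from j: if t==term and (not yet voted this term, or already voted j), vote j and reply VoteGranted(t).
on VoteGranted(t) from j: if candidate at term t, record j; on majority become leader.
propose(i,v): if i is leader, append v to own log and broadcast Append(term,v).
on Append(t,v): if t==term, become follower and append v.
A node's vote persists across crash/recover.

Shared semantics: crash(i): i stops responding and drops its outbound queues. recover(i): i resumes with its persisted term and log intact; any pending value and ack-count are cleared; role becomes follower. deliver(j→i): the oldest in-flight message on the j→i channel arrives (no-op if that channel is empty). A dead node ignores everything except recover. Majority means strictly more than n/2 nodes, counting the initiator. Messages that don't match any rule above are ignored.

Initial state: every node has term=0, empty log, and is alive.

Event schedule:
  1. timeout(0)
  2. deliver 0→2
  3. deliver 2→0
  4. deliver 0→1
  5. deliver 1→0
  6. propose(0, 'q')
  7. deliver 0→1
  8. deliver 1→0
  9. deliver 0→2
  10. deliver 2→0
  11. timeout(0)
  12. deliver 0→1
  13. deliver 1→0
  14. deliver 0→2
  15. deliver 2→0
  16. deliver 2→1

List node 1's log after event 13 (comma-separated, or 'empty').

1. timeout(0):  <0:cand t1 ->
2. deliver 0→2:  <2:foll t1 ->
3. deliver 2→0:  <0:lead t1 ->
4. deliver 0→1:  <1:foll t1 ->
5. deliver 1→0:  nop
6. propose(0,'q'):  <0:lead t1 q>
7. deliver 0→1:  <1:foll t1 q>
8. deliver 1→0:  nop
9. deliver 0→2:  <2:foll t1 q>
10. deliver 2→0:  nop
11. timeout(0):  <0:cand t2 q>
12. deliver 0→1:  <1:foll t2 q>
13. deliver 1→0:  <0:lead t2 q>

q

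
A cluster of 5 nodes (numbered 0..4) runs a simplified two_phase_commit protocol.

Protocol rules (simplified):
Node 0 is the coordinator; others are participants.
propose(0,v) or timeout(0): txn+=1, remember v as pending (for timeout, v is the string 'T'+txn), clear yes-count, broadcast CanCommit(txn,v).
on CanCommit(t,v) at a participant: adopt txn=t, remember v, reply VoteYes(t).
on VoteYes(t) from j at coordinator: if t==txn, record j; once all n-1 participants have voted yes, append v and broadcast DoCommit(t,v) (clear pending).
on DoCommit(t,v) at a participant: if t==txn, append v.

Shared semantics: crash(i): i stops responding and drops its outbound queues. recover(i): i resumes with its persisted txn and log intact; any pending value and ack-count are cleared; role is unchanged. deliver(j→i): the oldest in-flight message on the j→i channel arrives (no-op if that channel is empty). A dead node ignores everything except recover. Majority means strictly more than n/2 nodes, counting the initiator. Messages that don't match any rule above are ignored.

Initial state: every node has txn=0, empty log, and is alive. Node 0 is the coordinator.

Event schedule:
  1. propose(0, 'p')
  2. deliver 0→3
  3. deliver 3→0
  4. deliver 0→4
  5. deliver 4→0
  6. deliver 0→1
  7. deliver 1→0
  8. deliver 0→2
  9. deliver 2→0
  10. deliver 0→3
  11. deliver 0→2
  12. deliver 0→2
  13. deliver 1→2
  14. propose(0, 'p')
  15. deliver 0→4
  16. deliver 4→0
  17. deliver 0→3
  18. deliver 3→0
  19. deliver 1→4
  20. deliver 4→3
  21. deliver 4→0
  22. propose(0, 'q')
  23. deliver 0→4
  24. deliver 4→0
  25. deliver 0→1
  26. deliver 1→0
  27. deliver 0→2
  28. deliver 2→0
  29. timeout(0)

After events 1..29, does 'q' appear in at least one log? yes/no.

no

[1] propose(0,'p') → N0(coor t1 [-])
[2] deliver 0→3 → N3(part t1 [-])
[3] deliver 3→0 → ∅
[4] deliver 0→4 → N4(part t1 [-])
[5] deliver 4→0 → ∅
[6] deliver 0→1 → N1(part t1 [-])
[7] deliver 1→0 → ∅
[8] deliver 0→2 → N2(part t1 [-])
[9] deliver 2→0 → N0(coor t1 [p])
[10] deliver 0→3 → N3(part t1 [p])
[11] deliver 0→2 → N2(part t1 [p])
[12] deliver 0→2 → ∅
[13] deliver 1→2 → ∅
[14] propose(0,'p') → N0(coor t2 [p])
[15] deliver 0→4 → N4(part t1 [p])
[16] deliver 4→0 → ∅
[17] deliver 0→3 → N3(part t2 [p])
[18] deliver 3→0 → ∅
[19] deliver 1→4 → ∅
[20] deliver 4→3 → ∅
[21] deliver 4→0 → ∅
[22] propose(0,'q') → N0(coor t3 [p])
[23] deliver 0→4 → N4(part t2 [p])
[24] deliver 4→0 → ∅
[25] deliver 0→1 → N1(part t1 [p])
[26] deliver 1→0 → ∅
[27] deliver 0→2 → N2(part t2 [p])
[28] deliver 2→0 → ∅
[29] timeout(0) → N0(coor t4 [p])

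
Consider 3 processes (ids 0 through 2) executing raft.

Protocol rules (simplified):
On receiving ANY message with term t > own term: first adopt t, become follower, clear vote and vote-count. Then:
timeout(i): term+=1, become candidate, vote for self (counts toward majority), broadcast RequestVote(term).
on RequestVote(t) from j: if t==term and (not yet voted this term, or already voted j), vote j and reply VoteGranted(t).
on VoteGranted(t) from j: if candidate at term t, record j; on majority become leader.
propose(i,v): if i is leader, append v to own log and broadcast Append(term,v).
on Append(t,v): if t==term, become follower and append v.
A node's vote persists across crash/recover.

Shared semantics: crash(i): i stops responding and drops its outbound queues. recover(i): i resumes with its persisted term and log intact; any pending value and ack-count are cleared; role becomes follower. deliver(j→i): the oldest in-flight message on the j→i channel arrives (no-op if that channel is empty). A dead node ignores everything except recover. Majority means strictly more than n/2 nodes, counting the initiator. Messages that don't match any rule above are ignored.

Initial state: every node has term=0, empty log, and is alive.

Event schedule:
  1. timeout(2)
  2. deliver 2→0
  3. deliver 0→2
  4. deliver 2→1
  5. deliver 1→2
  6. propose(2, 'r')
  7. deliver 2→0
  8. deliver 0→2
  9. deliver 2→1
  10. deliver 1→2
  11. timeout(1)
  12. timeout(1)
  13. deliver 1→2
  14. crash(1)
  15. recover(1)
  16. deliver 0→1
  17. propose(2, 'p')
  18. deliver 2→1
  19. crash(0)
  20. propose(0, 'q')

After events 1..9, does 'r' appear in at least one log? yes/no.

1. timeout(2):  <2:cand t1 ->
2. deliver 2→0:  <0:foll t1 ->
3. deliver 0→2:  <2:lead t1 ->
4. deliver 2→1:  <1:foll t1 ->
5. deliver 1→2:  nop
6. propose(2,'r'):  <2:lead t1 r>
7. deliver 2→0:  <0:foll t1 r>
8. deliver 0→2:  nop
9. deliver 2→1:  <1:foll t1 r>

yes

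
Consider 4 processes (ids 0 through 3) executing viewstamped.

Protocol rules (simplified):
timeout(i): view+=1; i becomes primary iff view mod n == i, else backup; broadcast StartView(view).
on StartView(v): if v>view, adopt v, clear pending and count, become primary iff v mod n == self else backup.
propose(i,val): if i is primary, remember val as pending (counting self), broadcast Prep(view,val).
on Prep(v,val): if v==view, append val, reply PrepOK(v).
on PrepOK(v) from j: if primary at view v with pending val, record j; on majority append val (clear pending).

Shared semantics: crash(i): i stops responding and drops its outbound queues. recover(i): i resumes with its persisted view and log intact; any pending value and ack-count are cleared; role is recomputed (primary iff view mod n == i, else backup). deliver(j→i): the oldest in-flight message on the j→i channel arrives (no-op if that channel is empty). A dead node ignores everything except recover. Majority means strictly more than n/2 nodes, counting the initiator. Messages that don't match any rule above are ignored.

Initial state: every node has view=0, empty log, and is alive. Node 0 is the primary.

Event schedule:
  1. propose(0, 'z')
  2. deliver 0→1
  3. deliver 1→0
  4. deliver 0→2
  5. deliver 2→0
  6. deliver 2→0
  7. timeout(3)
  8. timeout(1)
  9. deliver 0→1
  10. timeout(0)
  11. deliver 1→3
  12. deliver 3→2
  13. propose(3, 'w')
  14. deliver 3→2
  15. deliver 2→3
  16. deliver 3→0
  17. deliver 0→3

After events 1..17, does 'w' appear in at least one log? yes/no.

1. propose(0,'z'):  nop
2. deliver 0→1:  <1:back v0 z>
3. deliver 1→0:  nop
4. deliver 0→2:  <2:back v0 z>
5. deliver 2→0:  <0:prim v0 z>
6. deliver 2→0:  nop
7. timeout(3):  <3:back v1 ->
8. timeout(1):  <1:prim v1 z>
9. deliver 0→1:  nop
10. timeout(0):  <0:back v1 z>
11. deliver 1→3:  nop
12. deliver 3→2:  <2:back v1 z>
13. propose(3,'w'):  nop
14. deliver 3→2:  nop
15. deliver 2→3:  nop
16. deliver 3→0:  nop
17. deliver 0→3:  nop

no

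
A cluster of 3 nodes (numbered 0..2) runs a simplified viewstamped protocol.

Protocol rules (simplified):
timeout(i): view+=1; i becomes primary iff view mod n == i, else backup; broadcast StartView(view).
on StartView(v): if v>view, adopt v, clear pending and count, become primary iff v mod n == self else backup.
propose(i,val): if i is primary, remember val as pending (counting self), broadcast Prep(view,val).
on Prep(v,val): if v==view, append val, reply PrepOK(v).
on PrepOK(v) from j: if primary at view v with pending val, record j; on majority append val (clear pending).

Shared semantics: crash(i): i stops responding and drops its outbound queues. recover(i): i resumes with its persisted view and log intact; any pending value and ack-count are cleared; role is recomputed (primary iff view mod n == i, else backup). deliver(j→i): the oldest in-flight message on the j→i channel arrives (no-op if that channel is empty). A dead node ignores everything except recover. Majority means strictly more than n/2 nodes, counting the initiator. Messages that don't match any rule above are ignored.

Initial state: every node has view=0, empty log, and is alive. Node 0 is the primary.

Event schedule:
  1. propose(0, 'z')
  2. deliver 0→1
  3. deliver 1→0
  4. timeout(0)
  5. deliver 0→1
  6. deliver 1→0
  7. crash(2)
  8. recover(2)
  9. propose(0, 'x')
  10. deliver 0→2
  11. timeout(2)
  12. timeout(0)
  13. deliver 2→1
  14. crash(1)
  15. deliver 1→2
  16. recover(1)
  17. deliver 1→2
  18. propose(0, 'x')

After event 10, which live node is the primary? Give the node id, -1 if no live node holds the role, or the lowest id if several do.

1

step 1 propose(0,'z'): —
step 2 deliver 0→1: 1={back,v=0,log=z}
step 3 deliver 1→0: 0={prim,v=0,log=z}
step 4 timeout(0): 0={back,v=1,log=z}
step 5 deliver 0→1: 1={prim,v=1,log=z}
step 6 deliver 1→0: —
step 7 crash(2): 2={✗back,v=0,log=-}
step 8 recover(2): 2={back,v=0,log=-}
step 9 propose(0,'x'): —
step 10 deliver 0→2: 2={back,v=0,log=z}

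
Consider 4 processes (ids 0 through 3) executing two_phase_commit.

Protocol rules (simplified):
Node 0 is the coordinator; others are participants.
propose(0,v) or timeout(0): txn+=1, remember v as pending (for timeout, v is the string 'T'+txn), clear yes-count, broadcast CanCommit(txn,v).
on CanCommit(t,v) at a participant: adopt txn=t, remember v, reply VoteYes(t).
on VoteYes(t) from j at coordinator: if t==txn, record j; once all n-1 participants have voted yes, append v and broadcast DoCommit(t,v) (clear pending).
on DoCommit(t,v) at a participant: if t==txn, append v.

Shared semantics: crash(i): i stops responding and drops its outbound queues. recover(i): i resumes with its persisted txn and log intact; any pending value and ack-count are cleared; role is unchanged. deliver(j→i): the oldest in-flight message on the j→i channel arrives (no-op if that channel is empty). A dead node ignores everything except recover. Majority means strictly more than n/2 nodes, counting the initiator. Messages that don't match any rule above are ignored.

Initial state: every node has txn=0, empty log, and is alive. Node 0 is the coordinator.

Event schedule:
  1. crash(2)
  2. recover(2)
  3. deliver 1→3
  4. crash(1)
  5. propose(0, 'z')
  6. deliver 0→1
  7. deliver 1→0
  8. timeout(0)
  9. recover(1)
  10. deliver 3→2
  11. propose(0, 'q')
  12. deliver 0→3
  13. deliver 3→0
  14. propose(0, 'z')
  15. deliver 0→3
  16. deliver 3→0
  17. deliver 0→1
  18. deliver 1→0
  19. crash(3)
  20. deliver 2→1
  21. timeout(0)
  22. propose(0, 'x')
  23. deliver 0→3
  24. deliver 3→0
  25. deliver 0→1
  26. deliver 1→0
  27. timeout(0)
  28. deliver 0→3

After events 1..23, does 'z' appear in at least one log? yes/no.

step 1 crash(2): 2={✗part,t=0,log=-}
step 2 recover(2): 2={part,t=0,log=-}
step 3 deliver 1→3: —
step 4 crash(1): 1={✗part,t=0,log=-}
step 5 propose(0,'z'): 0={coor,t=1,log=-}
step 6 deliver 0→1: —
step 7 deliver 1→0: —
step 8 timeout(0): 0={coor,t=2,log=-}
step 9 recover(1): 1={part,t=0,log=-}
step 10 deliver 3→2: —
step 11 propose(0,'q'): 0={coor,t=3,log=-}
step 12 deliver 0→3: 3={part,t=1,log=-}
step 13 deliver 3→0: —
step 14 propose(0,'z'): 0={coor,t=4,log=-}
step 15 deliver 0→3: 3={part,t=2,log=-}
step 16 deliver 3→0: —
step 17 deliver 0→1: 1={part,t=1,log=-}
step 18 deliver 1→0: —
step 19 crash(3): 3={✗part,t=2,log=-}
step 20 deliver 2→1: —
step 21 timeout(0): 0={coor,t=5,log=-}
step 22 propose(0,'x'): 0={coor,t=6,log=-}
step 23 deliver 0→3: —

no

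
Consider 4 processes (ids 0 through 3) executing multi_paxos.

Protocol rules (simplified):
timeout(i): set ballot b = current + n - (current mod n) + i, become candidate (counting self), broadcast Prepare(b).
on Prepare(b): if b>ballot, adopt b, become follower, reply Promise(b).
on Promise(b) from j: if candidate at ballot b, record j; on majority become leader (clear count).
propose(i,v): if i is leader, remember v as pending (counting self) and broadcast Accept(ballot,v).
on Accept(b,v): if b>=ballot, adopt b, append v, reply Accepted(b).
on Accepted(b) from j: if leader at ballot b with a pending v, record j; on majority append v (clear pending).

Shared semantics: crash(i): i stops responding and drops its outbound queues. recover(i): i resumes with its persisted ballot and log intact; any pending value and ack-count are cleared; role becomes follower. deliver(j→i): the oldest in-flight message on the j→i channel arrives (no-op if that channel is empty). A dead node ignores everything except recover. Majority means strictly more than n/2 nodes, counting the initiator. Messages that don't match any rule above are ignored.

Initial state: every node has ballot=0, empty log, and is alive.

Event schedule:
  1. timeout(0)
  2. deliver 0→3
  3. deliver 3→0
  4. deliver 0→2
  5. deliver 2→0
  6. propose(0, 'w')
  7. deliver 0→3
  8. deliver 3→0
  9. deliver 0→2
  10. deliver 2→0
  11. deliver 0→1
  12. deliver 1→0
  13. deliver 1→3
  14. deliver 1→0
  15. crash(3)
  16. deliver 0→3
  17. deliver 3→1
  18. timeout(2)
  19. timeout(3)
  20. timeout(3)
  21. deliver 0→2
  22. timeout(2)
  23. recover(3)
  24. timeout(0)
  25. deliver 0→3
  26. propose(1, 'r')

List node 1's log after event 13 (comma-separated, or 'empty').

[1] timeout(0) → N0(cand b4 [-])
[2] deliver 0→3 → N3(foll b4 [-])
[3] deliver 3→0 → ∅
[4] deliver 0→2 → N2(foll b4 [-])
[5] deliver 2→0 → N0(lead b4 [-])
[6] propose(0,'w') → ∅
[7] deliver 0→3 → N3(foll b4 [w])
[8] deliver 3→0 → ∅
[9] deliver 0→2 → N2(foll b4 [w])
[10] deliver 2→0 → N0(lead b4 [w])
[11] deliver 0→1 → N1(foll b4 [-])
[12] deliver 1→0 → ∅
[13] deliver 1→3 → ∅

empty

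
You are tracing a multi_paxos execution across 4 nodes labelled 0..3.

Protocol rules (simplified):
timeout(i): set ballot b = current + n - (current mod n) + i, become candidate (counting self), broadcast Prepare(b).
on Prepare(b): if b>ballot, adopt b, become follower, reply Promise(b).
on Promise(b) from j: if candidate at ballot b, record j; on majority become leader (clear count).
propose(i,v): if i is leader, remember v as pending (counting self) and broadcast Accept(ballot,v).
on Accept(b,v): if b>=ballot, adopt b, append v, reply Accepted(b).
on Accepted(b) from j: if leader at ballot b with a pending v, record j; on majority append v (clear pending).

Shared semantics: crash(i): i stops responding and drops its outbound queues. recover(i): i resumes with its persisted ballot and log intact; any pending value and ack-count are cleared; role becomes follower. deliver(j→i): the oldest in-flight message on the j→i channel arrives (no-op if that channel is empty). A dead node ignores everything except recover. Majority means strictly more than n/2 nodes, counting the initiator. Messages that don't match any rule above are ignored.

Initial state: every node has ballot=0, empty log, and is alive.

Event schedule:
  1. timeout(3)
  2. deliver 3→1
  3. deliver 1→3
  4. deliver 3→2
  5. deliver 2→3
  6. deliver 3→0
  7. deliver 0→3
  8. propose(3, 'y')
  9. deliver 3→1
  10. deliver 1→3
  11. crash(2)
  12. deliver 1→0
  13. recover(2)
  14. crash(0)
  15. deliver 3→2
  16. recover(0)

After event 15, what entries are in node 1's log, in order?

y

[1] timeout(3) → N3(cand b7 [-])
[2] deliver 3→1 → N1(foll b7 [-])
[3] deliver 1→3 → ∅
[4] deliver 3→2 → N2(foll b7 [-])
[5] deliver 2→3 → N3(lead b7 [-])
[6] deliver 3→0 → N0(foll b7 [-])
[7] deliver 0→3 → ∅
[8] propose(3,'y') → ∅
[9] deliver 3→1 → N1(foll b7 [y])
[10] deliver 1→3 → ∅
[11] crash(2) → N2(✗foll b7 [-])
[12] deliver 1→0 → ∅
[13] recover(2) → N2(foll b7 [-])
[14] crash(0) → N0(✗foll b7 [-])
[15] deliver 3→2 → N2(foll b7 [y])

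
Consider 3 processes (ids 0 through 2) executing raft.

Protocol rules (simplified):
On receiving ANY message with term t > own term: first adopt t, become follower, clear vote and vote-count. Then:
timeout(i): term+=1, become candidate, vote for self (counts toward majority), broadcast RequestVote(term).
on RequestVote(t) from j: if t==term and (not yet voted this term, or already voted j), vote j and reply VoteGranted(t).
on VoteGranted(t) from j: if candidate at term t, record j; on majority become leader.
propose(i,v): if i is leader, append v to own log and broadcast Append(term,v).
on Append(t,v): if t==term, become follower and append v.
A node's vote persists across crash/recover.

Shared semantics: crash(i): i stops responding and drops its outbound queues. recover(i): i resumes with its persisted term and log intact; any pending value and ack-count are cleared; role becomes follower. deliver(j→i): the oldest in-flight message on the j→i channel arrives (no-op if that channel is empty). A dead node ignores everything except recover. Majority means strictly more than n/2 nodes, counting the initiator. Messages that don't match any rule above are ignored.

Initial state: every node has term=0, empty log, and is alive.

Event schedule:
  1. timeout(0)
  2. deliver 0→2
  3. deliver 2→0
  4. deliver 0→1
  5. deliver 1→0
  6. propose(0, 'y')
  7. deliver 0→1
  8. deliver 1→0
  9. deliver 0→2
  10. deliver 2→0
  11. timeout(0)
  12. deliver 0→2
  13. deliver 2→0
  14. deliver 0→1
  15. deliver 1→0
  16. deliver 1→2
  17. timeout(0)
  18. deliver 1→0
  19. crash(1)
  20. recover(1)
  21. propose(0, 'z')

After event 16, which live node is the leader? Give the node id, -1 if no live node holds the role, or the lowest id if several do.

[1] timeout(0) → N0(cand t1 [-])
[2] deliver 0→2 → N2(foll t1 [-])
[3] deliver 2→0 → N0(lead t1 [-])
[4] deliver 0→1 → N1(foll t1 [-])
[5] deliver 1→0 → ∅
[6] propose(0,'y') → N0(lead t1 [y])
[7] deliver 0→1 → N1(foll t1 [y])
[8] deliver 1→0 → ∅
[9] deliver 0→2 → N2(foll t1 [y])
[10] deliver 2→0 → ∅
[11] timeout(0) → N0(cand t2 [y])
[12] deliver 0→2 → N2(foll t2 [y])
[13] deliver 2→0 → N0(lead t2 [y])
[14] deliver 0→1 → N1(foll t2 [y])
[15] deliver 1→0 → ∅
[16] deliver 1→2 → ∅

0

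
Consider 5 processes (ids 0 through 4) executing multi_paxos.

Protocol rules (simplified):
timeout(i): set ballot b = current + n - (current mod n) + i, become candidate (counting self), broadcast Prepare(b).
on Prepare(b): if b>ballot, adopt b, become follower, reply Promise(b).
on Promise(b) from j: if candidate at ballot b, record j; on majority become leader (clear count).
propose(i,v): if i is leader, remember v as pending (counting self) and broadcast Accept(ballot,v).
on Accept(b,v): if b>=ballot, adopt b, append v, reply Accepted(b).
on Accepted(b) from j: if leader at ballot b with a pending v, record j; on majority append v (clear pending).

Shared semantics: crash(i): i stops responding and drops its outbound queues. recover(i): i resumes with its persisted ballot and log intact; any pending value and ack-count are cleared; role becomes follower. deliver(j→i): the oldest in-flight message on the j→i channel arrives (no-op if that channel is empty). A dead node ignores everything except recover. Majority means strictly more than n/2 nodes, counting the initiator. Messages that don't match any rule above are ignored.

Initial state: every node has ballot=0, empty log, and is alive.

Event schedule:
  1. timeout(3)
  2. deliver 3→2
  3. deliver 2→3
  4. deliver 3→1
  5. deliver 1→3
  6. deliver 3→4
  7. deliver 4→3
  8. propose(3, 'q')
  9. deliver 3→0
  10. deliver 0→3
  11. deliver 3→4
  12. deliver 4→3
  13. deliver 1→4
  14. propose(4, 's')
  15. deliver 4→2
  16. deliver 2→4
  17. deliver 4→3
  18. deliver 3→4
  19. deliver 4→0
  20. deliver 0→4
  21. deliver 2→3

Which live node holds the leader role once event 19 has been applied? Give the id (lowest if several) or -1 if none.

e1 timeout(3): 3[cand,b=8,-]
e2 deliver 3→2: 2[foll,b=8,-]
e3 deliver 2→3: ·
e4 deliver 3→1: 1[foll,b=8,-]
e5 deliver 1→3: 3[lead,b=8,-]
e6 deliver 3→4: 4[foll,b=8,-]
e7 deliver 4→3: ·
e8 propose(3,'q'): ·
e9 deliver 3→0: 0[foll,b=8,-]
e10 deliver 0→3: ·
e11 deliver 3→4: 4[foll,b=8,q]
e12 deliver 4→3: ·
e13 deliver 1→4: ·
e14 propose(4,'s'): ·
e15 deliver 4→2: ·
e16 deliver 2→4: ·
e17 deliver 4→3: ·
e18 deliver 3→4: ·
e19 deliver 4→0: ·

3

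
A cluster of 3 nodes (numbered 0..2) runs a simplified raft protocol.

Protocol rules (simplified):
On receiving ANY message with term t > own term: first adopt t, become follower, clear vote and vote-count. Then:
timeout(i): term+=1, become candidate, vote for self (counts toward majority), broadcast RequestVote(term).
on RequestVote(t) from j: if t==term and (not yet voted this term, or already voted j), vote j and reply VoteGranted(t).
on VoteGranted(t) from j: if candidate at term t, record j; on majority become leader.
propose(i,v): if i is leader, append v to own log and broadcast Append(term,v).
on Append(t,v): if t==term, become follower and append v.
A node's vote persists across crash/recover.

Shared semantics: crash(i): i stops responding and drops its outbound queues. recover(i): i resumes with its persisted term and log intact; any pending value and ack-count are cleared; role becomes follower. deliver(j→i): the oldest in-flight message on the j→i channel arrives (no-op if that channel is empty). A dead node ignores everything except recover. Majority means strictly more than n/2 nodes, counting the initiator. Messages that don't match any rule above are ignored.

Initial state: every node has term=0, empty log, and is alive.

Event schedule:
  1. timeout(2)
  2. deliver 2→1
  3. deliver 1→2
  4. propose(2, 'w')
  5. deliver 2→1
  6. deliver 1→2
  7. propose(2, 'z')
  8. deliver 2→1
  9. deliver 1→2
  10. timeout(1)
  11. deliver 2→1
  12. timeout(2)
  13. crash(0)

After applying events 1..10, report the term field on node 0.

[1] timeout(2) → N2(cand t1 [-])
[2] deliver 2→1 → N1(foll t1 [-])
[3] deliver 1→2 → N2(lead t1 [-])
[4] propose(2,'w') → N2(lead t1 [w])
[5] deliver 2→1 → N1(foll t1 [w])
[6] deliver 1→2 → ∅
[7] propose(2,'z') → N2(lead t1 [w,z])
[8] deliver 2→1 → N1(foll t1 [w,z])
[9] deliver 1→2 → ∅
[10] timeout(1) → N1(cand t2 [w,z])

0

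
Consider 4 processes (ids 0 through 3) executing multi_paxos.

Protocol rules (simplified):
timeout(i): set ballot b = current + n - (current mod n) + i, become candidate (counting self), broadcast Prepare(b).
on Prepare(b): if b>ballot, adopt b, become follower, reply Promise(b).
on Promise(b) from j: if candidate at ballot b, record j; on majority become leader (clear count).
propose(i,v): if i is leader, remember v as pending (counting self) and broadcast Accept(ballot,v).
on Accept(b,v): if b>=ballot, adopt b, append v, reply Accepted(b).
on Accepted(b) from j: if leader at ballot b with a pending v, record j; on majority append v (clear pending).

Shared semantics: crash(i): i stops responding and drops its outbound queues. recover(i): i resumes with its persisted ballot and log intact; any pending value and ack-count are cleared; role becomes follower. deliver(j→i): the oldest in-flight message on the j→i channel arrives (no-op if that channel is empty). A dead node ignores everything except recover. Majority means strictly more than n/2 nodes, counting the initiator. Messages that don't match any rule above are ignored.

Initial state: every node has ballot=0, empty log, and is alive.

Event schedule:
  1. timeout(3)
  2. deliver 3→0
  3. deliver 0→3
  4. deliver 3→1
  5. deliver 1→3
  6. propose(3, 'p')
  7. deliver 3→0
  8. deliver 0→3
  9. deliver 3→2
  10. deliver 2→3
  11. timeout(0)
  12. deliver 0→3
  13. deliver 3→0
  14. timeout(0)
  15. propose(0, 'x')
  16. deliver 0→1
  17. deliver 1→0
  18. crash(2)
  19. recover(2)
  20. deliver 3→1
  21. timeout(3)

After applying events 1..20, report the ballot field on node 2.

7

after 1 — timeout(3): n3:cand/b7/[-]
after 2 — deliver 3→0: n0:foll/b7/[-]
after 3 — deliver 0→3: ·
after 4 — deliver 3→1: n1:foll/b7/[-]
after 5 — deliver 1→3: n3:lead/b7/[-]
after 6 — propose(3,'p'): ·
after 7 — deliver 3→0: n0:foll/b7/[p]
after 8 — deliver 0→3: ·
after 9 — deliver 3→2: n2:foll/b7/[-]
after 10 — deliver 2→3: ·
after 11 — timeout(0): n0:cand/b8/[p]
after 12 — deliver 0→3: n3:foll/b8/[-]
after 13 — deliver 3→0: ·
after 14 — timeout(0): n0:cand/b12/[p]
after 15 — propose(0,'x'): ·
after 16 — deliver 0→1: n1:foll/b8/[-]
after 17 — deliver 1→0: ·
after 18 — crash(2): n2:✗foll/b7/[-]
after 19 — recover(2): n2:foll/b7/[-]
after 20 — deliver 3→1: ·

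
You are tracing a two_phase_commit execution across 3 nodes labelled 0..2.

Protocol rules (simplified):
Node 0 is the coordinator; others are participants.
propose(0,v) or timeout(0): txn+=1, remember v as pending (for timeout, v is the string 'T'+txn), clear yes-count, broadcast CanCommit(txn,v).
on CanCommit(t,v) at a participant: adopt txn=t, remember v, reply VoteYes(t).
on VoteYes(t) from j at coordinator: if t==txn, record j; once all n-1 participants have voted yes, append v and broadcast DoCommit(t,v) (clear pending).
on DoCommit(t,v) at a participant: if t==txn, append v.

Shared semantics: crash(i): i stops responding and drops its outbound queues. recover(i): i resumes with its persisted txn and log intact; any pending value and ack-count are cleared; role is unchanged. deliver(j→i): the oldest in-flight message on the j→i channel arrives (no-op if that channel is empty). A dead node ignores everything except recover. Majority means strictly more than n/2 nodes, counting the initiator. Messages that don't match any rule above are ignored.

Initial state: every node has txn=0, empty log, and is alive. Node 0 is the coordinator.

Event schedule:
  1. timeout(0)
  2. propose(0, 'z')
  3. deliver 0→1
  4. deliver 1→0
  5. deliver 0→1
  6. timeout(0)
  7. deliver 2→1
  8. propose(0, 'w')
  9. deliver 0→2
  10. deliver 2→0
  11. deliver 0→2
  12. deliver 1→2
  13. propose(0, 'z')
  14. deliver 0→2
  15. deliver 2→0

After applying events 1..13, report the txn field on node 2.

2

e1 timeout(0): 0[coor,t=1,-]
e2 propose(0,'z'): 0[coor,t=2,-]
e3 deliver 0→1: 1[part,t=1,-]
e4 deliver 1→0: ·
e5 deliver 0→1: 1[part,t=2,-]
e6 timeout(0): 0[coor,t=3,-]
e7 deliver 2→1: ·
e8 propose(0,'w'): 0[coor,t=4,-]
e9 deliver 0→2: 2[part,t=1,-]
e10 deliver 2→0: ·
e11 deliver 0→2: 2[part,t=2,-]
e12 deliver 1→2: ·
e13 propose(0,'z'): 0[coor,t=5,-]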